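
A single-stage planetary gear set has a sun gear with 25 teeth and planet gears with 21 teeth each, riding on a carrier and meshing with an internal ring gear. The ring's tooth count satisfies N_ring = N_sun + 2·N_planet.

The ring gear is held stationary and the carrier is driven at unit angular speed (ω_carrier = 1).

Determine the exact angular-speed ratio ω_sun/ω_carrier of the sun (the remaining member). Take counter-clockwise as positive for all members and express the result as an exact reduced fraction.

N_ring = 25 + 2·21 = 67
25(ω_s−ω_c) = −67(ω_r−ω_c),  ω_r=0, ω_c=1
ω_s = 1 − (67/25)(0−1) = 92/25
ω_s/ω_c = 92/25

92/25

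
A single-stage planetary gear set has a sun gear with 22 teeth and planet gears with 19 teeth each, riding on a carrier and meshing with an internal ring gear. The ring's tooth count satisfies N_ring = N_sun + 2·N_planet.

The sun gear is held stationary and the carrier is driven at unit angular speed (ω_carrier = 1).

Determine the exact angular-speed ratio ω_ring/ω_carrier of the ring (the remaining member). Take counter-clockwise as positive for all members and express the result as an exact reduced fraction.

41/30

N_ring = 22 + 2·19 = 60
22(ω_s−ω_c) = −60(ω_r−ω_c),  ω_s=0, ω_c=1
ω_r = 1 − (22/60)(0−1) = 41/30
ω_r/ω_c = 41/30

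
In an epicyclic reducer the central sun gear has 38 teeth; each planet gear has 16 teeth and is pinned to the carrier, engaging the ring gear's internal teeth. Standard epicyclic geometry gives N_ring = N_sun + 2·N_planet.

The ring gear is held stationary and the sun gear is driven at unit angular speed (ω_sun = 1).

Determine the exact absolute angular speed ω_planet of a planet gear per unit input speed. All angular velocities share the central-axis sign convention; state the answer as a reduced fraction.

N_ring = 38 + 2·16 = 70
38(ω_s−ω_c) = −70(ω_r−ω_c),  ω_r=0, ω_s=1
38(1−ω_c) = −70(0−ω_c)  ⇒  108ω_c = 38  ⇒  ω_c = 19/54
sun–planet: 38·(1−19/54) = −16·(ω_p−ω_c)  ⇒  ω_p−ω_c = −(38/16)·(35/54) = -665/432
ω_p = 19/54 − 665/432 = -19/16

-19/16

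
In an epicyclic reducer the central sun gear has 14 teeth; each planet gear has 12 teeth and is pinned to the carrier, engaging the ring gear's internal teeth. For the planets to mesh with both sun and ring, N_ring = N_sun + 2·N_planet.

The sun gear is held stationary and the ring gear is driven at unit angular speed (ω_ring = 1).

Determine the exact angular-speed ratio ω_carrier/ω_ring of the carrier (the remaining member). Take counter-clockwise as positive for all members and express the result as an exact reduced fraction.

N_ring = 14 + 2·12 = 38
14(ω_s−ω_c) = −38(ω_r−ω_c),  ω_s=0, ω_r=1
14(0−ω_c) = −38(1−ω_c)  ⇒  52ω_c = 38  ⇒  ω_c = 19/26
ω_c/ω_r = 19/26

19/26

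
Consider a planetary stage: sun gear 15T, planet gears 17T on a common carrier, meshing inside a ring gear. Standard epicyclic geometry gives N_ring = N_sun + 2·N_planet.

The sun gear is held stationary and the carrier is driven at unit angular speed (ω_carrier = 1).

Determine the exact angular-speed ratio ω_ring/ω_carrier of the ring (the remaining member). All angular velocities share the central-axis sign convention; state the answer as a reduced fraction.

N_ring = 15 + 2·17 = 49
15(ω_s−ω_c) = −49(ω_r−ω_c),  ω_s=0, ω_c=1
ω_r = 1 − (15/49)(0−1) = 64/49
ω_r/ω_c = 64/49

64/49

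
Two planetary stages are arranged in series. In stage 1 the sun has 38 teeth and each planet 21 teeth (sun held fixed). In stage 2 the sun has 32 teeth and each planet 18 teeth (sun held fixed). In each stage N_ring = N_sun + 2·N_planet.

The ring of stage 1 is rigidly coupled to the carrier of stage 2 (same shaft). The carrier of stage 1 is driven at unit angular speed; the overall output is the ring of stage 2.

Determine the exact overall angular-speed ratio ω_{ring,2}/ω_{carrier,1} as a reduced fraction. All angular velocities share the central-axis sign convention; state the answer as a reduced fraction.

Stage 1: N_ring = 38 + 2·21 = 80
Stage 1: 38(ω_s−ω_c) = −80(ω_r−ω_c),  ω_s=0, ω_c=1
Stage 1: ω_r = 1 − (38/80)(0−1) = 59/40
  ⇒ ω_r¹/ω_c¹ = 59/40
Stage 2: N_ring = 32 + 2·18 = 68
Stage 2: 32(ω_s−ω_c) = −68(ω_r−ω_c),  ω_s=0, ω_c=1
Stage 2: ω_r = 1 − (32/68)(0−1) = 25/17
  ⇒ ω_r²/ω_c² = 25/17
Coupling ω_c² = ω_r¹ ⇒ overall = 59/40 × 25/17 = 295/136

295/136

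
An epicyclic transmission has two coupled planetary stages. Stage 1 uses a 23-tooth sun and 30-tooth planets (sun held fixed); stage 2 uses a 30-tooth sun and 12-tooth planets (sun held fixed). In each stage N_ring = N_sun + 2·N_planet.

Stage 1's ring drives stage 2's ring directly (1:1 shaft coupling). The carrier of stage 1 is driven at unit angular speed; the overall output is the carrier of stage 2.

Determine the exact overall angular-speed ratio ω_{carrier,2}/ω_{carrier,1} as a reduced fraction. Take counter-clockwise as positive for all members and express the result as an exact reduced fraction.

477/581

Stage 1: N_ring = 23 + 2·30 = 83
Stage 1: 23(ω_s−ω_c) = −83(ω_r−ω_c),  ω_s=0, ω_c=1
Stage 1: ω_r = 1 − (23/83)(0−1) = 106/83
  ⇒ ω_r¹/ω_c¹ = 106/83
Stage 2: N_ring = 30 + 2·12 = 54
Stage 2: 30(ω_s−ω_c) = −54(ω_r−ω_c),  ω_s=0, ω_r=1
Stage 2: 30(0−ω_c) = −54(1−ω_c)  ⇒  84ω_c = 54  ⇒  ω_c = 9/14
  ⇒ ω_c²/ω_r² = 9/14
Coupling ω_r² = ω_r¹ ⇒ overall = 106/83 × 9/14 = 477/581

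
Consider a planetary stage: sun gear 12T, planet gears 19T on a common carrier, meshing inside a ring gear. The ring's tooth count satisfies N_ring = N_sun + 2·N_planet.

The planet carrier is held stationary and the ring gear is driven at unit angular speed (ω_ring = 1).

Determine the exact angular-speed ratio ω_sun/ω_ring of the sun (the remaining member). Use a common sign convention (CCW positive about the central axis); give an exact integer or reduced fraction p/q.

N_ring = 12 + 2·19 = 50
12(ω_s−ω_c) = −50(ω_r−ω_c),  ω_c=0, ω_r=1
ω_s = 0 − (50/12)(1−0) = -25/6
ω_s/ω_r = -25/6

-25/6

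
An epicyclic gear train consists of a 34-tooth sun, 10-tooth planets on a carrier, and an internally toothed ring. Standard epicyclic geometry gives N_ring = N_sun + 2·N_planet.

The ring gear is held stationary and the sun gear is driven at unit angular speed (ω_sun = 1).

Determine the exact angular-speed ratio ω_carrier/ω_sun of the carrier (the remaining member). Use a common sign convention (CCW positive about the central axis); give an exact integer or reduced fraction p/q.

17/44

N_ring = 34 + 2·10 = 54
34(ω_s−ω_c) = −54(ω_r−ω_c),  ω_r=0, ω_s=1
34(1−ω_c) = −54(0−ω_c)  ⇒  88ω_c = 34  ⇒  ω_c = 17/44
ω_c/ω_s = 17/44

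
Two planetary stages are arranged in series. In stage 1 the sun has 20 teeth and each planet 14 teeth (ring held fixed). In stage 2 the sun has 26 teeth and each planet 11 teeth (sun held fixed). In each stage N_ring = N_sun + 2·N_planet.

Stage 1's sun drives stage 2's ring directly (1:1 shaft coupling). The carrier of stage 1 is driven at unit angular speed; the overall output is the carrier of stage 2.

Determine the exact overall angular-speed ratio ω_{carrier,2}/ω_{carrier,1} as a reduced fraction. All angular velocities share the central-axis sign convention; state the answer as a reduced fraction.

Stage 1: N_ring = 20 + 2·14 = 48
Stage 1: 20(ω_s−ω_c) = −48(ω_r−ω_c),  ω_r=0, ω_c=1
Stage 1: ω_s = 1 − (48/20)(0−1) = 17/5
  ⇒ ω_s¹/ω_c¹ = 17/5
Stage 2: N_ring = 26 + 2·11 = 48
Stage 2: 26(ω_s−ω_c) = −48(ω_r−ω_c),  ω_s=0, ω_r=1
Stage 2: 26(0−ω_c) = −48(1−ω_c)  ⇒  74ω_c = 48  ⇒  ω_c = 24/37
  ⇒ ω_c²/ω_r² = 24/37
Coupling ω_r² = ω_s¹ ⇒ overall = 17/5 × 24/37 = 408/185

408/185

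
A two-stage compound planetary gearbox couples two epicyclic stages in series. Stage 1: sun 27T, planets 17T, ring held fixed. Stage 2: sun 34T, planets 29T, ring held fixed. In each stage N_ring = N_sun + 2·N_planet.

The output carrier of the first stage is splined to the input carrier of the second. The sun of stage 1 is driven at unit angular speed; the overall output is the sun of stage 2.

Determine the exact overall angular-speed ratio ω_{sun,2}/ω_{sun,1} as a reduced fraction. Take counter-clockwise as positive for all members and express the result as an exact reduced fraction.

1701/1496

Stage 1: N_ring = 27 + 2·17 = 61
Stage 1: 27(ω_s−ω_c) = −61(ω_r−ω_c),  ω_r=0, ω_s=1
Stage 1: 27(1−ω_c) = −61(0−ω_c)  ⇒  88ω_c = 27  ⇒  ω_c = 27/88
  ⇒ ω_c¹/ω_s¹ = 27/88
Stage 2: N_ring = 34 + 2·29 = 92
Stage 2: 34(ω_s−ω_c) = −92(ω_r−ω_c),  ω_r=0, ω_c=1
Stage 2: ω_s = 1 − (92/34)(0−1) = 63/17
  ⇒ ω_s²/ω_c² = 63/17
Coupling ω_c² = ω_c¹ ⇒ overall = 27/88 × 63/17 = 1701/1496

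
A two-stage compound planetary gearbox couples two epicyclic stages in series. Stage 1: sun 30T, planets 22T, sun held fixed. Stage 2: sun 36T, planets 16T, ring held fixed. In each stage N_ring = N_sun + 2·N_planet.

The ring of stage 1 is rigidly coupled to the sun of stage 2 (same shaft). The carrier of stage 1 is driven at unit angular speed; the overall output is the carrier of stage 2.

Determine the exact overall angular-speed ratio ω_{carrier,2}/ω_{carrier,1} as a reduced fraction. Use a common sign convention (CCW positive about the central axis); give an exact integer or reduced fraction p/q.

18/37

Stage 1: N_ring = 30 + 2·22 = 74
Stage 1: 30(ω_s−ω_c) = −74(ω_r−ω_c),  ω_s=0, ω_c=1
Stage 1: ω_r = 1 − (30/74)(0−1) = 52/37
  ⇒ ω_r¹/ω_c¹ = 52/37
Stage 2: N_ring = 36 + 2·16 = 68
Stage 2: 36(ω_s−ω_c) = −68(ω_r−ω_c),  ω_r=0, ω_s=1
Stage 2: 36(1−ω_c) = −68(0−ω_c)  ⇒  104ω_c = 36  ⇒  ω_c = 9/26
  ⇒ ω_c²/ω_s² = 9/26
Coupling ω_s² = ω_r¹ ⇒ overall = 52/37 × 9/26 = 18/37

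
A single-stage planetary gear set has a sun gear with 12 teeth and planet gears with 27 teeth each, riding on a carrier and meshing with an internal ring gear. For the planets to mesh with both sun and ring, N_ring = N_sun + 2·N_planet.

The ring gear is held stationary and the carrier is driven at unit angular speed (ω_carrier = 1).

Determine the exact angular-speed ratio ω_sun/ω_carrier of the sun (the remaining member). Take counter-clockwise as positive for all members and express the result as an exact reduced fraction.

13/2

N_ring = 12 + 2·27 = 66
12(ω_s−ω_c) = −66(ω_r−ω_c),  ω_r=0, ω_c=1
ω_s = 1 − (66/12)(0−1) = 13/2
ω_s/ω_c = 13/2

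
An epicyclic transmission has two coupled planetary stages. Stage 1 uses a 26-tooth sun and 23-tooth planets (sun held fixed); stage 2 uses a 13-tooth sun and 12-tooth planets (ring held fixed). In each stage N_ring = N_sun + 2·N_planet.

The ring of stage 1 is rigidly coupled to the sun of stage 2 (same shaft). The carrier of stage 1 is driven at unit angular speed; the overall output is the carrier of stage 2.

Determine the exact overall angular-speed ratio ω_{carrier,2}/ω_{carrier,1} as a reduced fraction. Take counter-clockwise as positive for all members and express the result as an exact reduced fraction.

Stage 1: N_ring = 26 + 2·23 = 72
Stage 1: 26(ω_s−ω_c) = −72(ω_r−ω_c),  ω_s=0, ω_c=1
Stage 1: ω_r = 1 − (26/72)(0−1) = 49/36
  ⇒ ω_r¹/ω_c¹ = 49/36
Stage 2: N_ring = 13 + 2·12 = 37
Stage 2: 13(ω_s−ω_c) = −37(ω_r−ω_c),  ω_r=0, ω_s=1
Stage 2: 13(1−ω_c) = −37(0−ω_c)  ⇒  50ω_c = 13  ⇒  ω_c = 13/50
  ⇒ ω_c²/ω_s² = 13/50
Coupling ω_s² = ω_r¹ ⇒ overall = 49/36 × 13/50 = 637/1800

637/1800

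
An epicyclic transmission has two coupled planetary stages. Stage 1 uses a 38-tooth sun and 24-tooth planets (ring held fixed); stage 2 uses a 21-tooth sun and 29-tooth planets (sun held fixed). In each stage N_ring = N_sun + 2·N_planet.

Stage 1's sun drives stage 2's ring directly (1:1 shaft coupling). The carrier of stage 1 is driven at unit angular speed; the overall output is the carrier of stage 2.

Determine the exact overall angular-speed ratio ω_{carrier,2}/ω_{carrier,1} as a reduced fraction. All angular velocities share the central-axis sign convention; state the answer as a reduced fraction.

Stage 1: N_ring = 38 + 2·24 = 86
Stage 1: 38(ω_s−ω_c) = −86(ω_r−ω_c),  ω_r=0, ω_c=1
Stage 1: ω_s = 1 − (86/38)(0−1) = 62/19
  ⇒ ω_s¹/ω_c¹ = 62/19
Stage 2: N_ring = 21 + 2·29 = 79
Stage 2: 21(ω_s−ω_c) = −79(ω_r−ω_c),  ω_s=0, ω_r=1
Stage 2: 21(0−ω_c) = −79(1−ω_c)  ⇒  100ω_c = 79  ⇒  ω_c = 79/100
  ⇒ ω_c²/ω_r² = 79/100
Coupling ω_r² = ω_s¹ ⇒ overall = 62/19 × 79/100 = 2449/950

2449/950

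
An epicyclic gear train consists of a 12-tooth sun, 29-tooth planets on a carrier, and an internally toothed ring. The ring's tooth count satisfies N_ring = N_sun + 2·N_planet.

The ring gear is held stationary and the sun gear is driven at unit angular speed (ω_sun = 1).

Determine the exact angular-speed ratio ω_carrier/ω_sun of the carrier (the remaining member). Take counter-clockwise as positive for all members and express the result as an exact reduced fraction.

N_ring = 12 + 2·29 = 70
12(ω_s−ω_c) = −70(ω_r−ω_c),  ω_r=0, ω_s=1
12(1−ω_c) = −70(0−ω_c)  ⇒  82ω_c = 12  ⇒  ω_c = 6/41
ω_c/ω_s = 6/41

6/41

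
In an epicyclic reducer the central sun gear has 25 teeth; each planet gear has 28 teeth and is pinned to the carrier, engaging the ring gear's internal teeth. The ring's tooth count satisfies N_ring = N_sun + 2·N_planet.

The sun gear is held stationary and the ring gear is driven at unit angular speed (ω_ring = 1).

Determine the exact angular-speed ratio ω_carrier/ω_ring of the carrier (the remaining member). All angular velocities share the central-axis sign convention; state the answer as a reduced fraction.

81/106

N_ring = 25 + 2·28 = 81
25(ω_s−ω_c) = −81(ω_r−ω_c),  ω_s=0, ω_r=1
25(0−ω_c) = −81(1−ω_c)  ⇒  106ω_c = 81  ⇒  ω_c = 81/106
ω_c/ω_r = 81/106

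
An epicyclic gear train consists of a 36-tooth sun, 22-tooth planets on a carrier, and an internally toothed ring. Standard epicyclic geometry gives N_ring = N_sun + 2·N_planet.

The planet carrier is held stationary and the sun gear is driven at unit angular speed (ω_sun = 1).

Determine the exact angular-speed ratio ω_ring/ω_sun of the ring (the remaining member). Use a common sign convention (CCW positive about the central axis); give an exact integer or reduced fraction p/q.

-9/20

N_ring = 36 + 2·22 = 80
36(ω_s−ω_c) = −80(ω_r−ω_c),  ω_c=0, ω_s=1
ω_r = 0 − (36/80)(1−0) = -9/20
ω_r/ω_s = -9/20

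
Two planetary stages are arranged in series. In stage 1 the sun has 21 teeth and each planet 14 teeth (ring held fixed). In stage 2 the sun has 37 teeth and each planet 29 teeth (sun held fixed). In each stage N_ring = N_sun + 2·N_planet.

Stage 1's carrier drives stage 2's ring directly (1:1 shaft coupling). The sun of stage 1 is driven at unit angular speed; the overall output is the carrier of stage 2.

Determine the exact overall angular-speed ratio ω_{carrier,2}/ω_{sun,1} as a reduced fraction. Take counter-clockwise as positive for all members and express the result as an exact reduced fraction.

Stage 1: N_ring = 21 + 2·14 = 49
Stage 1: 21(ω_s−ω_c) = −49(ω_r−ω_c),  ω_r=0, ω_s=1
Stage 1: 21(1−ω_c) = −49(0−ω_c)  ⇒  70ω_c = 21  ⇒  ω_c = 3/10
  ⇒ ω_c¹/ω_s¹ = 3/10
Stage 2: N_ring = 37 + 2·29 = 95
Stage 2: 37(ω_s−ω_c) = −95(ω_r−ω_c),  ω_s=0, ω_r=1
Stage 2: 37(0−ω_c) = −95(1−ω_c)  ⇒  132ω_c = 95  ⇒  ω_c = 95/132
  ⇒ ω_c²/ω_r² = 95/132
Coupling ω_r² = ω_c¹ ⇒ overall = 3/10 × 95/132 = 19/88

19/88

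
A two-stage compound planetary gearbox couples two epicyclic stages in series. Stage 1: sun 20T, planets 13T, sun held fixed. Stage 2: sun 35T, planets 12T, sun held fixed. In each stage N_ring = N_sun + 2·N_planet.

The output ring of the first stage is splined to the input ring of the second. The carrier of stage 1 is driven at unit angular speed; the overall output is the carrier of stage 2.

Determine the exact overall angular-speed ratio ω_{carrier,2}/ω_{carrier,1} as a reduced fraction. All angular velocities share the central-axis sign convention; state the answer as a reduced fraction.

Stage 1: N_ring = 20 + 2·13 = 46
Stage 1: 20(ω_s−ω_c) = −46(ω_r−ω_c),  ω_s=0, ω_c=1
Stage 1: ω_r = 1 − (20/46)(0−1) = 33/23
  ⇒ ω_r¹/ω_c¹ = 33/23
Stage 2: N_ring = 35 + 2·12 = 59
Stage 2: 35(ω_s−ω_c) = −59(ω_r−ω_c),  ω_s=0, ω_r=1
Stage 2: 35(0−ω_c) = −59(1−ω_c)  ⇒  94ω_c = 59  ⇒  ω_c = 59/94
  ⇒ ω_c²/ω_r² = 59/94
Coupling ω_r² = ω_r¹ ⇒ overall = 33/23 × 59/94 = 1947/2162

1947/2162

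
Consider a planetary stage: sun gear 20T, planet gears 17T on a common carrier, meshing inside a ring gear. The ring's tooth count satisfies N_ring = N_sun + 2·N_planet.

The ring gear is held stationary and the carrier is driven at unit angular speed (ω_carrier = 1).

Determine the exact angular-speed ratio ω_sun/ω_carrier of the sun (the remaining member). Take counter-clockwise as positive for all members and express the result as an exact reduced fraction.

N_ring = 20 + 2·17 = 54
20(ω_s−ω_c) = −54(ω_r−ω_c),  ω_r=0, ω_c=1
ω_s = 1 − (54/20)(0−1) = 37/10
ω_s/ω_c = 37/10

37/10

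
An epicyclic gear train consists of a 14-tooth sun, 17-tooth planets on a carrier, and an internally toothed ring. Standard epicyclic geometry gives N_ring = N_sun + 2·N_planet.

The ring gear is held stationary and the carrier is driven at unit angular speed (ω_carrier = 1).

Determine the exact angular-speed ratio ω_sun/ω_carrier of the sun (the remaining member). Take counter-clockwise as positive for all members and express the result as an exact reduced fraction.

N_ring = 14 + 2·17 = 48
14(ω_s−ω_c) = −48(ω_r−ω_c),  ω_r=0, ω_c=1
ω_s = 1 − (48/14)(0−1) = 31/7
ω_s/ω_c = 31/7

31/7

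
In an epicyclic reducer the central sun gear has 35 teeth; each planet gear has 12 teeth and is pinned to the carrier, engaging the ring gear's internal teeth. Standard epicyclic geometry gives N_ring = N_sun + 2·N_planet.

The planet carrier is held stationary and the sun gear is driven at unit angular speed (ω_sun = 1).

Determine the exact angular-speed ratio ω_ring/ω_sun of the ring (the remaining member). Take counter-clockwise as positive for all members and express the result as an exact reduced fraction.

N_ring = 35 + 2·12 = 59
35(ω_s−ω_c) = −59(ω_r−ω_c),  ω_c=0, ω_s=1
ω_r = 0 − (35/59)(1−0) = -35/59
ω_r/ω_s = -35/59

-35/59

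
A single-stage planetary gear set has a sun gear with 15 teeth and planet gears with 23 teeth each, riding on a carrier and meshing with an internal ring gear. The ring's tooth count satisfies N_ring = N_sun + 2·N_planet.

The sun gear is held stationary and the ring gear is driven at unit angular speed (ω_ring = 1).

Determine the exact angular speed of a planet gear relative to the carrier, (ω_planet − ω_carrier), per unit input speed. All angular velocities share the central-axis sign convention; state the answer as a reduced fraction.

915/1748

N_ring = 15 + 2·23 = 61
15(ω_s−ω_c) = −61(ω_r−ω_c),  ω_s=0, ω_r=1
15(0−ω_c) = −61(1−ω_c)  ⇒  76ω_c = 61  ⇒  ω_c = 61/76
sun–planet: 15·(0−61/76) = −23·(ω_p−ω_c)  ⇒  ω_p−ω_c = −(15/23)·(-61/76) = 915/1748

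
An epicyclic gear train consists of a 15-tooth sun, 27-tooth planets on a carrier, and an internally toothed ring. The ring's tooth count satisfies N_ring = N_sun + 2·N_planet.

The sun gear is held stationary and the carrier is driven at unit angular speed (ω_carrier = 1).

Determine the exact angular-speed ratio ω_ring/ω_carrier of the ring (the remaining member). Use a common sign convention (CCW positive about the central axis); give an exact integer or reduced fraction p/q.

28/23

N_ring = 15 + 2·27 = 69
15(ω_s−ω_c) = −69(ω_r−ω_c),  ω_s=0, ω_c=1
ω_r = 1 − (15/69)(0−1) = 28/23
ω_r/ω_c = 28/23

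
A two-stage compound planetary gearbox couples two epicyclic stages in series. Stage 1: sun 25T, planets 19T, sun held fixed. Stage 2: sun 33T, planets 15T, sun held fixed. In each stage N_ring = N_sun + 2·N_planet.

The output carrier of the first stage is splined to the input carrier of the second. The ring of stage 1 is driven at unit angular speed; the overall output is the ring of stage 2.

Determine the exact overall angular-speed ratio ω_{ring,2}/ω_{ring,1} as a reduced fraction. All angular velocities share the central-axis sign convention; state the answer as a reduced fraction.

12/11

Stage 1: N_ring = 25 + 2·19 = 63
Stage 1: 25(ω_s−ω_c) = −63(ω_r−ω_c),  ω_s=0, ω_r=1
Stage 1: 25(0−ω_c) = −63(1−ω_c)  ⇒  88ω_c = 63  ⇒  ω_c = 63/88
  ⇒ ω_c¹/ω_r¹ = 63/88
Stage 2: N_ring = 33 + 2·15 = 63
Stage 2: 33(ω_s−ω_c) = −63(ω_r−ω_c),  ω_s=0, ω_c=1
Stage 2: ω_r = 1 − (33/63)(0−1) = 32/21
  ⇒ ω_r²/ω_c² = 32/21
Coupling ω_c² = ω_c¹ ⇒ overall = 63/88 × 32/21 = 12/11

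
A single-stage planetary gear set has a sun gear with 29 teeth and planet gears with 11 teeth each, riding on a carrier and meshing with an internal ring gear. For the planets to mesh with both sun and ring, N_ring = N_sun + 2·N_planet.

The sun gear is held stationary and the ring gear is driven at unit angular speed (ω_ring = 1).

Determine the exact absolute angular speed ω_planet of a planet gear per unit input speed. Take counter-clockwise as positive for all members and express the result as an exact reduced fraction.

51/22

N_ring = 29 + 2·11 = 51
29(ω_s−ω_c) = −51(ω_r−ω_c),  ω_s=0, ω_r=1
29(0−ω_c) = −51(1−ω_c)  ⇒  80ω_c = 51  ⇒  ω_c = 51/80
sun–planet: 29·(0−51/80) = −11·(ω_p−ω_c)  ⇒  ω_p−ω_c = −(29/11)·(-51/80) = 1479/880
ω_p = 51/80 + 1479/880 = 51/22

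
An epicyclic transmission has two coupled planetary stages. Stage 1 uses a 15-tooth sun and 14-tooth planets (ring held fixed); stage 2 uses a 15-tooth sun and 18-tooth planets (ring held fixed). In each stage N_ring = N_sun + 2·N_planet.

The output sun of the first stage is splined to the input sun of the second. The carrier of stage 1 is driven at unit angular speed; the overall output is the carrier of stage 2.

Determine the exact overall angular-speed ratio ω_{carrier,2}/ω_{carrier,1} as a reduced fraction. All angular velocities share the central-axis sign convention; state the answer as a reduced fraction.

Stage 1: N_ring = 15 + 2·14 = 43
Stage 1: 15(ω_s−ω_c) = −43(ω_r−ω_c),  ω_r=0, ω_c=1
Stage 1: ω_s = 1 − (43/15)(0−1) = 58/15
  ⇒ ω_s¹/ω_c¹ = 58/15
Stage 2: N_ring = 15 + 2·18 = 51
Stage 2: 15(ω_s−ω_c) = −51(ω_r−ω_c),  ω_r=0, ω_s=1
Stage 2: 15(1−ω_c) = −51(0−ω_c)  ⇒  66ω_c = 15  ⇒  ω_c = 5/22
  ⇒ ω_c²/ω_s² = 5/22
Coupling ω_s² = ω_s¹ ⇒ overall = 58/15 × 5/22 = 29/33

29/33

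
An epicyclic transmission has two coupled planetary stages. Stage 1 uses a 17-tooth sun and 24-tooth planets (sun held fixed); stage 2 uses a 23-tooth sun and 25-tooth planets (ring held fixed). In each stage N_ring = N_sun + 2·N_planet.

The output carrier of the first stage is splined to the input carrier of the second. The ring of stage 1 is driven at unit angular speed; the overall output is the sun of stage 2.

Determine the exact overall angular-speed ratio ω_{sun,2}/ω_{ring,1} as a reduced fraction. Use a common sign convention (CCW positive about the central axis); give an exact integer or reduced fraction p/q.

Stage 1: N_ring = 17 + 2·24 = 65
Stage 1: 17(ω_s−ω_c) = −65(ω_r−ω_c),  ω_s=0, ω_r=1
Stage 1: 17(0−ω_c) = −65(1−ω_c)  ⇒  82ω_c = 65  ⇒  ω_c = 65/82
  ⇒ ω_c¹/ω_r¹ = 65/82
Stage 2: N_ring = 23 + 2·25 = 73
Stage 2: 23(ω_s−ω_c) = −73(ω_r−ω_c),  ω_r=0, ω_c=1
Stage 2: ω_s = 1 − (73/23)(0−1) = 96/23
  ⇒ ω_s²/ω_c² = 96/23
Coupling ω_c² = ω_c¹ ⇒ overall = 65/82 × 96/23 = 3120/943

3120/943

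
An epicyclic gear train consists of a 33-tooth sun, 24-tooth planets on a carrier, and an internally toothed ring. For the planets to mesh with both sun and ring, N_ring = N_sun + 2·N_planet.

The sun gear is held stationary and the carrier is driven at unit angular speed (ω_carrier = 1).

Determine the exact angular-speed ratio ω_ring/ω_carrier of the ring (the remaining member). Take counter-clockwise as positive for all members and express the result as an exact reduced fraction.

N_ring = 33 + 2·24 = 81
33(ω_s−ω_c) = −81(ω_r−ω_c),  ω_s=0, ω_c=1
ω_r = 1 − (33/81)(0−1) = 38/27
ω_r/ω_c = 38/27

38/27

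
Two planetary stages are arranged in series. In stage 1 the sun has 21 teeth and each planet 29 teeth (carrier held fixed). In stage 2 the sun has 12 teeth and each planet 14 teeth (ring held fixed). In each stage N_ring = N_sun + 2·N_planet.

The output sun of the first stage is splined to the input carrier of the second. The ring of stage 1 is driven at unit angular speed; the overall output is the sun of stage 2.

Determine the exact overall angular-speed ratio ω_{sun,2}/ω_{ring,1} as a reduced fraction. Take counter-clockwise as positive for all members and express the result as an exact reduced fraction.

-1027/63

Stage 1: N_ring = 21 + 2·29 = 79
Stage 1: 21(ω_s−ω_c) = −79(ω_r−ω_c),  ω_c=0, ω_r=1
Stage 1: ω_s = 0 − (79/21)(1−0) = -79/21
  ⇒ ω_s¹/ω_r¹ = -79/21
Stage 2: N_ring = 12 + 2·14 = 40
Stage 2: 12(ω_s−ω_c) = −40(ω_r−ω_c),  ω_r=0, ω_c=1
Stage 2: ω_s = 1 − (40/12)(0−1) = 13/3
  ⇒ ω_s²/ω_c² = 13/3
Coupling ω_c² = ω_s¹ ⇒ overall = -79/21 × 13/3 = -1027/63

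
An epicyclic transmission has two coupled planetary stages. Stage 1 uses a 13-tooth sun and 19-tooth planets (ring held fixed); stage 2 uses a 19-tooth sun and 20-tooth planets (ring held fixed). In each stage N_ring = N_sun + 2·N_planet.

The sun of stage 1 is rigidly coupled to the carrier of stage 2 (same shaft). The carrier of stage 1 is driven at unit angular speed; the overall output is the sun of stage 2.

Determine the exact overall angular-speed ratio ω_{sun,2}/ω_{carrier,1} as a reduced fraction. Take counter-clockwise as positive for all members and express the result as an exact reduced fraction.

384/19

Stage 1: N_ring = 13 + 2·19 = 51
Stage 1: 13(ω_s−ω_c) = −51(ω_r−ω_c),  ω_r=0, ω_c=1
Stage 1: ω_s = 1 − (51/13)(0−1) = 64/13
  ⇒ ω_s¹/ω_c¹ = 64/13
Stage 2: N_ring = 19 + 2·20 = 59
Stage 2: 19(ω_s−ω_c) = −59(ω_r−ω_c),  ω_r=0, ω_c=1
Stage 2: ω_s = 1 − (59/19)(0−1) = 78/19
  ⇒ ω_s²/ω_c² = 78/19
Coupling ω_c² = ω_s¹ ⇒ overall = 64/13 × 78/19 = 384/19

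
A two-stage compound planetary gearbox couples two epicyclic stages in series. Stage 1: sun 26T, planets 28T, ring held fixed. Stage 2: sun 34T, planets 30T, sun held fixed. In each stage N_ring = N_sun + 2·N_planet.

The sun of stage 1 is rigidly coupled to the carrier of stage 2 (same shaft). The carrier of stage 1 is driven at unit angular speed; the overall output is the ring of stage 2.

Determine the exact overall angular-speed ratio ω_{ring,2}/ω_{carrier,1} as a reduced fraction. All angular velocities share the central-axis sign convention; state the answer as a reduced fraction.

Stage 1: N_ring = 26 + 2·28 = 82
Stage 1: 26(ω_s−ω_c) = −82(ω_r−ω_c),  ω_r=0, ω_c=1
Stage 1: ω_s = 1 − (82/26)(0−1) = 54/13
  ⇒ ω_s¹/ω_c¹ = 54/13
Stage 2: N_ring = 34 + 2·30 = 94
Stage 2: 34(ω_s−ω_c) = −94(ω_r−ω_c),  ω_s=0, ω_c=1
Stage 2: ω_r = 1 − (34/94)(0−1) = 64/47
  ⇒ ω_r²/ω_c² = 64/47
Coupling ω_c² = ω_s¹ ⇒ overall = 54/13 × 64/47 = 3456/611

3456/611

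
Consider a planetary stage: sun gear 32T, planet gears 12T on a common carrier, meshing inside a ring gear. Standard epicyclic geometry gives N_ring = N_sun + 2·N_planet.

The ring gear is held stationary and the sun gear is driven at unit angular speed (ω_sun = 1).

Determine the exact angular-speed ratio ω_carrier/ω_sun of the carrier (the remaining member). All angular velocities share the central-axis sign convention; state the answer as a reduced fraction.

4/11

N_ring = 32 + 2·12 = 56
32(ω_s−ω_c) = −56(ω_r−ω_c),  ω_r=0, ω_s=1
32(1−ω_c) = −56(0−ω_c)  ⇒  88ω_c = 32  ⇒  ω_c = 4/11
ω_c/ω_s = 4/11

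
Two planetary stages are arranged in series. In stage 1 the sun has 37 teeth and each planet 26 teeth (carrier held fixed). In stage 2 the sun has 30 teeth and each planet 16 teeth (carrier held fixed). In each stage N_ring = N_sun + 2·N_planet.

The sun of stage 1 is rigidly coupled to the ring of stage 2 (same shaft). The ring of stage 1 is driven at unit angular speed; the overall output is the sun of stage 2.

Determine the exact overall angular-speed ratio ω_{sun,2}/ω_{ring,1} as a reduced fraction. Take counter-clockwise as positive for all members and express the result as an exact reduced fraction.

Stage 1: N_ring = 37 + 2·26 = 89
Stage 1: 37(ω_s−ω_c) = −89(ω_r−ω_c),  ω_c=0, ω_r=1
Stage 1: ω_s = 0 − (89/37)(1−0) = -89/37
  ⇒ ω_s¹/ω_r¹ = -89/37
Stage 2: N_ring = 30 + 2·16 = 62
Stage 2: 30(ω_s−ω_c) = −62(ω_r−ω_c),  ω_c=0, ω_r=1
Stage 2: ω_s = 0 − (62/30)(1−0) = -31/15
  ⇒ ω_s²/ω_r² = -31/15
Coupling ω_r² = ω_s¹ ⇒ overall = -89/37 × -31/15 = 2759/555

2759/555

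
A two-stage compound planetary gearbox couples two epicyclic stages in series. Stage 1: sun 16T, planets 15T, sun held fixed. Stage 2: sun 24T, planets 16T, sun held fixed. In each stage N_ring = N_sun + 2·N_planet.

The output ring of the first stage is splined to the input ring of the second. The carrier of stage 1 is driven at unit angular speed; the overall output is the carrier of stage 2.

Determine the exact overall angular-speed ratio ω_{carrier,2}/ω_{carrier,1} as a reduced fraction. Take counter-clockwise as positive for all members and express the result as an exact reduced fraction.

217/230

Stage 1: N_ring = 16 + 2·15 = 46
Stage 1: 16(ω_s−ω_c) = −46(ω_r−ω_c),  ω_s=0, ω_c=1
Stage 1: ω_r = 1 − (16/46)(0−1) = 31/23
  ⇒ ω_r¹/ω_c¹ = 31/23
Stage 2: N_ring = 24 + 2·16 = 56
Stage 2: 24(ω_s−ω_c) = −56(ω_r−ω_c),  ω_s=0, ω_r=1
Stage 2: 24(0−ω_c) = −56(1−ω_c)  ⇒  80ω_c = 56  ⇒  ω_c = 7/10
  ⇒ ω_c²/ω_r² = 7/10
Coupling ω_r² = ω_r¹ ⇒ overall = 31/23 × 7/10 = 217/230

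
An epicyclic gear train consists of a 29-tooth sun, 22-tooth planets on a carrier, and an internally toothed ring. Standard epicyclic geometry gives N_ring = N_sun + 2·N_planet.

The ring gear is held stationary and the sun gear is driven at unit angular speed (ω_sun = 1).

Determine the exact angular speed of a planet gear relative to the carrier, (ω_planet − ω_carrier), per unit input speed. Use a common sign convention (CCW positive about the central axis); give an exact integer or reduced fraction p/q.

-2117/2244

N_ring = 29 + 2·22 = 73
29(ω_s−ω_c) = −73(ω_r−ω_c),  ω_r=0, ω_s=1
29(1−ω_c) = −73(0−ω_c)  ⇒  102ω_c = 29  ⇒  ω_c = 29/102
sun–planet: 29·(1−29/102) = −22·(ω_p−ω_c)  ⇒  ω_p−ω_c = −(29/22)·(73/102) = -2117/2244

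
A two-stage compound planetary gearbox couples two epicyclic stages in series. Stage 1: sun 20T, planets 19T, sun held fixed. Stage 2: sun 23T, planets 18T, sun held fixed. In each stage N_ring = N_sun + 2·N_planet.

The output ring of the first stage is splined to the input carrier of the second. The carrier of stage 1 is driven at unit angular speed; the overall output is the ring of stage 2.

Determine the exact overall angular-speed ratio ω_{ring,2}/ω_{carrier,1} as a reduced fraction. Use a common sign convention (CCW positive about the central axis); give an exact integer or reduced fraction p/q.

3198/1711

Stage 1: N_ring = 20 + 2·19 = 58
Stage 1: 20(ω_s−ω_c) = −58(ω_r−ω_c),  ω_s=0, ω_c=1
Stage 1: ω_r = 1 − (20/58)(0−1) = 39/29
  ⇒ ω_r¹/ω_c¹ = 39/29
Stage 2: N_ring = 23 + 2·18 = 59
Stage 2: 23(ω_s−ω_c) = −59(ω_r−ω_c),  ω_s=0, ω_c=1
Stage 2: ω_r = 1 − (23/59)(0−1) = 82/59
  ⇒ ω_r²/ω_c² = 82/59
Coupling ω_c² = ω_r¹ ⇒ overall = 39/29 × 82/59 = 3198/1711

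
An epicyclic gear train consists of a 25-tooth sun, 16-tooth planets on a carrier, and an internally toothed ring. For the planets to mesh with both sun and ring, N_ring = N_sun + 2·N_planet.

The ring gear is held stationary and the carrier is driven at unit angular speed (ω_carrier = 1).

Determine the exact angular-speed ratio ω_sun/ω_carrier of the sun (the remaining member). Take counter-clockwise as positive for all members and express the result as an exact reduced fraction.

82/25

N_ring = 25 + 2·16 = 57
25(ω_s−ω_c) = −57(ω_r−ω_c),  ω_r=0, ω_c=1
ω_s = 1 − (57/25)(0−1) = 82/25
ω_s/ω_c = 82/25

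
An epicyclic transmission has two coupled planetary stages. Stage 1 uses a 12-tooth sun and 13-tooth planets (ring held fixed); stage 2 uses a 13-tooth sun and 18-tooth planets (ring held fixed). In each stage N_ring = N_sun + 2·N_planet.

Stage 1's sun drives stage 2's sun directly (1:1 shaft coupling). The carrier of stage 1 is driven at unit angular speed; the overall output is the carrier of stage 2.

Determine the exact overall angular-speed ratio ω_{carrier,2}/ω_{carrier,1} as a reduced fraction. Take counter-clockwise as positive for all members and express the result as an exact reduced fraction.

Stage 1: N_ring = 12 + 2·13 = 38
Stage 1: 12(ω_s−ω_c) = −38(ω_r−ω_c),  ω_r=0, ω_c=1
Stage 1: ω_s = 1 − (38/12)(0−1) = 25/6
  ⇒ ω_s¹/ω_c¹ = 25/6
Stage 2: N_ring = 13 + 2·18 = 49
Stage 2: 13(ω_s−ω_c) = −49(ω_r−ω_c),  ω_r=0, ω_s=1
Stage 2: 13(1−ω_c) = −49(0−ω_c)  ⇒  62ω_c = 13  ⇒  ω_c = 13/62
  ⇒ ω_c²/ω_s² = 13/62
Coupling ω_s² = ω_s¹ ⇒ overall = 25/6 × 13/62 = 325/372

325/372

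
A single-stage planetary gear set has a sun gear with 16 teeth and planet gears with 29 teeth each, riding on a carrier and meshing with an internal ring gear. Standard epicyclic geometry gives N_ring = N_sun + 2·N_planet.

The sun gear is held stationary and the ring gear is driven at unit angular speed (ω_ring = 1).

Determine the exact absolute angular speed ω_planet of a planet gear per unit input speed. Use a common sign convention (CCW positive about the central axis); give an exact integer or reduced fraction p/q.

N_ring = 16 + 2·29 = 74
16(ω_s−ω_c) = −74(ω_r−ω_c),  ω_s=0, ω_r=1
16(0−ω_c) = −74(1−ω_c)  ⇒  90ω_c = 74  ⇒  ω_c = 37/45
sun–planet: 16·(0−37/45) = −29·(ω_p−ω_c)  ⇒  ω_p−ω_c = −(16/29)·(-37/45) = 592/1305
ω_p = 37/45 + 592/1305 = 37/29

37/29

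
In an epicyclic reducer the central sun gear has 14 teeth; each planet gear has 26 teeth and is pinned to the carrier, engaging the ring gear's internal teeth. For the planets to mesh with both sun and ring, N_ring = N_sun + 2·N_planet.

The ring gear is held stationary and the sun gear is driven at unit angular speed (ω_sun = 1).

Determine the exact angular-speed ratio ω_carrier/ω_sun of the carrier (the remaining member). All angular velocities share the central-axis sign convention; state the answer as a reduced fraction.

N_ring = 14 + 2·26 = 66
14(ω_s−ω_c) = −66(ω_r−ω_c),  ω_r=0, ω_s=1
14(1−ω_c) = −66(0−ω_c)  ⇒  80ω_c = 14  ⇒  ω_c = 7/40
ω_c/ω_s = 7/40

7/40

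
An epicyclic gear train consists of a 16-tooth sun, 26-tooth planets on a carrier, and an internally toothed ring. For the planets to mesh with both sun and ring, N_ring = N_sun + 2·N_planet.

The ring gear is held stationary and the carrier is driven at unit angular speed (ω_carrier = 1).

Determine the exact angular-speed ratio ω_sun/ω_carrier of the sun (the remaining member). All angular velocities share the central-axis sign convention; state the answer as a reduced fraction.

N_ring = 16 + 2·26 = 68
16(ω_s−ω_c) = −68(ω_r−ω_c),  ω_r=0, ω_c=1
ω_s = 1 − (68/16)(0−1) = 21/4
ω_s/ω_c = 21/4

21/4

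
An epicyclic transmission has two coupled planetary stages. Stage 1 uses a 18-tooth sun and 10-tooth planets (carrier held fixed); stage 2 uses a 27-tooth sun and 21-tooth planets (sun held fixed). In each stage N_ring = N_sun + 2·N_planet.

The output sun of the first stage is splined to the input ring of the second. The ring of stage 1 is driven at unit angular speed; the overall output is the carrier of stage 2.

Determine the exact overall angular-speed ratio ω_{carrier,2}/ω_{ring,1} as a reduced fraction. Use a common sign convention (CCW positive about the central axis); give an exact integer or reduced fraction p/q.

Stage 1: N_ring = 18 + 2·10 = 38
Stage 1: 18(ω_s−ω_c) = −38(ω_r−ω_c),  ω_c=0, ω_r=1
Stage 1: ω_s = 0 − (38/18)(1−0) = -19/9
  ⇒ ω_s¹/ω_r¹ = -19/9
Stage 2: N_ring = 27 + 2·21 = 69
Stage 2: 27(ω_s−ω_c) = −69(ω_r−ω_c),  ω_s=0, ω_r=1
Stage 2: 27(0−ω_c) = −69(1−ω_c)  ⇒  96ω_c = 69  ⇒  ω_c = 23/32
  ⇒ ω_c²/ω_r² = 23/32
Coupling ω_r² = ω_s¹ ⇒ overall = -19/9 × 23/32 = -437/288

-437/288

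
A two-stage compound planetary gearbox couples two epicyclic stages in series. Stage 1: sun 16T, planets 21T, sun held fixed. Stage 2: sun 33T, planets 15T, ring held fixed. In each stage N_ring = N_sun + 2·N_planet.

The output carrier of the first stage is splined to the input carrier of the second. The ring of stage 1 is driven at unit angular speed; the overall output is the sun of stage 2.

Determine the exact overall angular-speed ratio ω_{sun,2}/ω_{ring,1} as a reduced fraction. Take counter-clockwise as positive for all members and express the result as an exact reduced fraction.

928/407

Stage 1: N_ring = 16 + 2·21 = 58
Stage 1: 16(ω_s−ω_c) = −58(ω_r−ω_c),  ω_s=0, ω_r=1
Stage 1: 16(0−ω_c) = −58(1−ω_c)  ⇒  74ω_c = 58  ⇒  ω_c = 29/37
  ⇒ ω_c¹/ω_r¹ = 29/37
Stage 2: N_ring = 33 + 2·15 = 63
Stage 2: 33(ω_s−ω_c) = −63(ω_r−ω_c),  ω_r=0, ω_c=1
Stage 2: ω_s = 1 − (63/33)(0−1) = 32/11
  ⇒ ω_s²/ω_c² = 32/11
Coupling ω_c² = ω_c¹ ⇒ overall = 29/37 × 32/11 = 928/407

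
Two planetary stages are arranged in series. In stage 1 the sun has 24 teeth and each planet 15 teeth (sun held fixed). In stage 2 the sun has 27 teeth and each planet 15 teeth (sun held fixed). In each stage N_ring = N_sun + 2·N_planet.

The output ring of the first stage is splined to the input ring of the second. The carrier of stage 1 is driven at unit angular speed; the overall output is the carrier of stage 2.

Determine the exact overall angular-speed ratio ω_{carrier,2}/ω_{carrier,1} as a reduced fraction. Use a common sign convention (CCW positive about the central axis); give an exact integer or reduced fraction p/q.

247/252

Stage 1: N_ring = 24 + 2·15 = 54
Stage 1: 24(ω_s−ω_c) = −54(ω_r−ω_c),  ω_s=0, ω_c=1
Stage 1: ω_r = 1 − (24/54)(0−1) = 13/9
  ⇒ ω_r¹/ω_c¹ = 13/9
Stage 2: N_ring = 27 + 2·15 = 57
Stage 2: 27(ω_s−ω_c) = −57(ω_r−ω_c),  ω_s=0, ω_r=1
Stage 2: 27(0−ω_c) = −57(1−ω_c)  ⇒  84ω_c = 57  ⇒  ω_c = 19/28
  ⇒ ω_c²/ω_r² = 19/28
Coupling ω_r² = ω_r¹ ⇒ overall = 13/9 × 19/28 = 247/252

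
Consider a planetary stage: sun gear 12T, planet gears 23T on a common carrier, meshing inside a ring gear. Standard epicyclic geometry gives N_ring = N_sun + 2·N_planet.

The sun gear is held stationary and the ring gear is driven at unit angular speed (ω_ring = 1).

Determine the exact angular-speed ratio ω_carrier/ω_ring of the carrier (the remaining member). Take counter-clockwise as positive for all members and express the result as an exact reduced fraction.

N_ring = 12 + 2·23 = 58
12(ω_s−ω_c) = −58(ω_r−ω_c),  ω_s=0, ω_r=1
12(0−ω_c) = −58(1−ω_c)  ⇒  70ω_c = 58  ⇒  ω_c = 29/35
ω_c/ω_r = 29/35

29/35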